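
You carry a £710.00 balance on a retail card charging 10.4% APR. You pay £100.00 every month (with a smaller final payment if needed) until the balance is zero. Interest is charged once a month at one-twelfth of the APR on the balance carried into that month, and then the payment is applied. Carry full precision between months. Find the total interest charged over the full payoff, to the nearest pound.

Monthly rate r = 10.4%/12 = 0.866667% = 0.00866667.
Payoff takes n = ⌈−ln(1 − rB₀/P)/ln(1+r)⌉ = ⌈7.360⌉ = 8 payments; the last is £36.05.
Total paid = 7·£100.00 + £36.05 = £736.05.
Total interest = total paid − principal = £736.05 − £710.00 = £26.05.

£26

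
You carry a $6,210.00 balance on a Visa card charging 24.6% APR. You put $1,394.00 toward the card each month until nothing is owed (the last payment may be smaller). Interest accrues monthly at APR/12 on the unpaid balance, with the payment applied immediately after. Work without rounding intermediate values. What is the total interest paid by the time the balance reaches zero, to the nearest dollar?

Monthly rate r = 24.6%/12 = 2.05% = 0.0205.
Payoff takes n = ⌈−ln(1 − rB₀/P)/ln(1+r)⌉ = ⌈4.719⌉ = 5 payments; the last is $1,005.47.
Total paid = 4·$1,394.00 + $1,005.47 = $6,581.47.
Total interest = total paid − principal = $6,581.47 − $6,210.00 = $371.47.

$371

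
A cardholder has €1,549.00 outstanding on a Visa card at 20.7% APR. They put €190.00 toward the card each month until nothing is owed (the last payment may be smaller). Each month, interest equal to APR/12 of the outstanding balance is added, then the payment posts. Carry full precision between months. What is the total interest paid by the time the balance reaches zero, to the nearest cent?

€134.90

Monthly rate r = 20.7%/12 = 1.725% = 0.01725.
Payoff takes n = ⌈−ln(1 − rB₀/P)/ln(1+r)⌉ = ⌈8.862⌉ = 9 payments; the last is €163.90.
Total paid = 8·€190.00 + €163.90 = €1,683.90.
Total interest = total paid − principal = €1,683.90 − €1,549.00 = €134.90.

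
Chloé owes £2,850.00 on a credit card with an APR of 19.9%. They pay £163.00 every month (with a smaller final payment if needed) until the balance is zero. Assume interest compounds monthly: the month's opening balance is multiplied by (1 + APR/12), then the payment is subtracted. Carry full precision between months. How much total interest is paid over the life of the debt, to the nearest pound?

Monthly rate r = 19.9%/12 = 1.65833% = 0.0165833.
Payoff takes n = ⌈−ln(1 − rB₀/P)/ln(1+r)⌉ = ⌈20.820⌉ = 21 payments; the last is £133.78.
Total paid = 20·£163.00 + £133.78 = £3,393.78.
Total interest = total paid − principal = £3,393.78 − £2,850.00 = £543.78.

£544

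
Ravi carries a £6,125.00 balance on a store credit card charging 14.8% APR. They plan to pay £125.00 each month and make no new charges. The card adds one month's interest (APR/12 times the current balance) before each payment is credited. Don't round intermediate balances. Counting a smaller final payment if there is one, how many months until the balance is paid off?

Monthly rate r = 14.8%/12 = 1.23333% = 0.0123333.
Recurrence: B ← B·(1+r) − £125.00.
Month 1: interest £75.54; balance after payment £6,075.54.
Month 2: interest £74.93; balance after payment £6,025.47.
Closed form: n = −ln(1 − rB₀/P)/ln(1+r) = −ln(0.39567)/ln(1.01233) ≈ 75.640, so the balance reaches zero during payment 76.

76 months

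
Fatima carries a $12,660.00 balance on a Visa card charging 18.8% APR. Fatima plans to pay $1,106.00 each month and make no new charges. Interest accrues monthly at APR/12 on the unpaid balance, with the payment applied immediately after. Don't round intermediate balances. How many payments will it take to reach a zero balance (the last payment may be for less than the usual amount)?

13 payments

Monthly rate r = 18.8%/12 = 1.56667% = 0.0156667.
Recurrence: B ← B·(1+r) − $1,106.00.
Month 1: interest $198.34; balance after payment $11,752.34.
Month 2: interest $184.12; balance after payment $10,830.46.
Closed form: n = −ln(1 − rB₀/P)/ln(1+r) = −ln(0.82067)/ln(1.01567) ≈ 12.714, so the balance reaches zero during payment 13.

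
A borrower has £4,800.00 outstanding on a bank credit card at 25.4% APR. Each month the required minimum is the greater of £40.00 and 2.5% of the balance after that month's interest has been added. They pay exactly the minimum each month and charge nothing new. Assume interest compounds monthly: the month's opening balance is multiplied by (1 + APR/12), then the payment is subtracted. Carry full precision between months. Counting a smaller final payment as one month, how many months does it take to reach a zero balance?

Monthly rate r = 25.4%/12 = 2.11667% = 0.0211667.
While 2.5% of the post-interest balance exceeds £40.00, each month B ← (B·(1+r))·(1 − 0.025), i.e. B shrinks by the factor (1+r)·0.975 = 0.99564.
This holds for months 1–257. Entering month 258 the balance is £1,560.49; 2.5% of the post-interest balance is now below £40.00, so the flat £40.00 minimum applies from here.
From month 258 a fixed £40.00 at rate r clears £1,560.49 in 84 more payments. Total: 257 + 84 = 341 months.

341 months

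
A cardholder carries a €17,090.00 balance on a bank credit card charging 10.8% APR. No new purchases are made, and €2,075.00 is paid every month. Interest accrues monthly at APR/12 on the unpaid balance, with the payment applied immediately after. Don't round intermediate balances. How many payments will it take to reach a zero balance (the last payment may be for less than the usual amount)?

9 payments

Monthly rate r = 10.8%/12 = 0.9% = 0.009.
Recurrence: B ← B·(1+r) − €2,075.00.
Month 1: interest €153.81; balance after payment €15,168.81.
Month 2: interest €136.52; balance after payment €13,230.33.
Closed form: n = −ln(1 − rB₀/P)/ln(1+r) = −ln(0.92587)/ln(1.009) ≈ 8.596, so the balance reaches zero during payment 9.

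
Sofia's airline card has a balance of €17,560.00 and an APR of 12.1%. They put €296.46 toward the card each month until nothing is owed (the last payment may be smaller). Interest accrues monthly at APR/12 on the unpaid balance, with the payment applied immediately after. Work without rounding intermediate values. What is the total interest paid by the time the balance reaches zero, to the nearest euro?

Monthly rate r = 12.1%/12 = 1.00833% = 0.0100833.
Payoff takes n = ⌈−ln(1 − rB₀/P)/ln(1+r)⌉ = ⌈90.648⌉ = 91 payments; the last is €192.58.
Total paid = 90·€296.46 + €192.58 = €26,873.98.
Total interest = total paid − principal = €26,873.98 − €17,560.00 = €9,313.98.

€9,314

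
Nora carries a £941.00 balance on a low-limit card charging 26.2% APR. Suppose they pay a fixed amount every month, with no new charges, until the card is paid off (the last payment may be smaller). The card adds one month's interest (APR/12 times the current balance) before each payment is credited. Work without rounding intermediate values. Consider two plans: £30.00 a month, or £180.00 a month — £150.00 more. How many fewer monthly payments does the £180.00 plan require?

48 fewer payments

Monthly rate r = 26.2%/12 = 2.18333% = 0.0218333.
At £30.00/mo: n = ⌈−ln(1 − rB₀/P)/ln(1+r)⌉ = 54 payments (last £13.91); total interest = total paid − £941.00 = £662.91.
At £180.00/mo: 6 payments (last £110.50); total interest £69.50.
Payments saved = 54 − 6 = 48.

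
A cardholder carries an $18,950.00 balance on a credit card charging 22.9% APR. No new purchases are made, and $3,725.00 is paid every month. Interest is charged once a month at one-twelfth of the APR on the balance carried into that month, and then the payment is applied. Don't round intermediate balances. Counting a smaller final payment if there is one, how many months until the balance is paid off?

6 payments

Monthly rate r = 22.9%/12 = 1.90833% = 0.0190833.
Recurrence: B ← B·(1+r) − $3,725.00.
Month 1: interest $361.63; balance after payment $15,586.63.
Month 2: interest $297.44; balance after payment $12,159.07.
Month 3: interest $232.04; balance after payment $8,666.11.
Month 4: interest $165.38; balance after payment $5,106.49.
Month 5: interest $97.45; balance after payment $1,478.94.
Month 6: interest $28.22; balance after payment $0.00.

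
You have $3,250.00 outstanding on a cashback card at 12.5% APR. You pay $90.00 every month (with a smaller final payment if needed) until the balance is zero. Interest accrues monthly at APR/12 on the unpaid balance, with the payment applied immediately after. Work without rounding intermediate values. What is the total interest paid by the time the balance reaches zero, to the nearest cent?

$848.16

Monthly rate r = 12.5%/12 = 1.04167% = 0.0104167.
Payoff takes n = ⌈−ln(1 − rB₀/P)/ln(1+r)⌉ = ⌈45.534⌉ = 46 payments; the last is $48.16.
Total paid = 45·$90.00 + $48.16 = $4,098.16.
Total interest = total paid − principal = $4,098.16 − $3,250.00 = $848.16.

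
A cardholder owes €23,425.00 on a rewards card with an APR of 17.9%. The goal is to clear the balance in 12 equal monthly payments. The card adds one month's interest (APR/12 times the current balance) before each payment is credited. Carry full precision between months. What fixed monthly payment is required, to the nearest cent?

Monthly rate r = 17.9%/12 = 1.49167% = 0.0149167.
Level-payment amortization: P = B₀·r / (1 − (1+r)^(−n)) = 23425.00·0.0149167 / (1 − 1.01492^(−12)).
Denominator 1 − (1+r)^(−12) = 0.162788111.
P = 349.423 / 0.162788111 ≈ 2146.49.

€2,146.49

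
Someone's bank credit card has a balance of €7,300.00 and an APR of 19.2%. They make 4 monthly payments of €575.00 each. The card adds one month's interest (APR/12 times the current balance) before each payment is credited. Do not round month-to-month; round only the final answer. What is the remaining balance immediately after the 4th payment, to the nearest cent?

Monthly rate r = 19.2%/12 = 1.6% = 0.016.
Each month: B ← B·(1+r) − €575.00.
Month 1: interest €116.80; balance after payment €6,841.80.
Month 2: interest €109.47; balance after payment €6,376.27.
Month 3: interest €102.02; balance after payment €5,903.29.
Month 4: interest €94.45; balance after payment €5,422.74.

€5,422.74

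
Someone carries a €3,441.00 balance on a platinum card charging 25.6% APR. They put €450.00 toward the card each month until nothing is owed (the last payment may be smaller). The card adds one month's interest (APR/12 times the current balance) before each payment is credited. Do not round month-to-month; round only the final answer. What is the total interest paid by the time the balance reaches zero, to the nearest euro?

€357

Monthly rate r = 25.6%/12 = 2.13333% = 0.0213333.
Payoff takes n = ⌈−ln(1 − rB₀/P)/ln(1+r)⌉ = ⌈8.436⌉ = 9 payments; the last is €197.58.
Total paid = 8·€450.00 + €197.58 = €3,797.58.
Total interest = total paid − principal = €3,797.58 − €3,441.00 = €356.58.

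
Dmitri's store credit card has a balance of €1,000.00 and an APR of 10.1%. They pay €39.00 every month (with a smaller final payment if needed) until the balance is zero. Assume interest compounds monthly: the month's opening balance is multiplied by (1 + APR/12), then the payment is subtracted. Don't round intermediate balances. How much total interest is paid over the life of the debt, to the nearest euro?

Monthly rate r = 10.1%/12 = 0.841667% = 0.00841667.
Payoff takes n = ⌈−ln(1 − rB₀/P)/ln(1+r)⌉ = ⌈29.005⌉ = 30 payments; the last is €0.21.
Total paid = 29·€39.00 + €0.21 = €1,131.21.
Total interest = total paid − principal = €1,131.21 − €1,000.00 = €131.21.

€131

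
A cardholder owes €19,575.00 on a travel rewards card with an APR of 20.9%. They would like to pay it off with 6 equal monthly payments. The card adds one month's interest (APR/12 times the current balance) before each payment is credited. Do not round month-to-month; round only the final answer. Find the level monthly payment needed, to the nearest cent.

Monthly rate r = 20.9%/12 = 1.74167% = 0.0174167.
Level-payment amortization: P = B₀·r / (1 − (1+r)^(−n)) = 19575.00·0.0174167 / (1 − 1.01742^(−6)).
Denominator 1 − (1+r)^(−6) = 0.0984145095.
P = 340.931 / 0.0984145095 ≈ 3464.24.

€3,464.24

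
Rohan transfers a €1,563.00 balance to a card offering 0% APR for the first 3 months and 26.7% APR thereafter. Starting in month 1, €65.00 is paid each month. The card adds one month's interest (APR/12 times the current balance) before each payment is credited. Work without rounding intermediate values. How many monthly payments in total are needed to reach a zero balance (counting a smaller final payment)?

32 payments

Promo months 1–3 at r₀ = 0%/12 = 0; months 4+ at r₁ = 26.7%/12 = 0.02225.
After month 3 (no interest yet): B = €1,563.00 − 3·€65.00 = €1,368.00.
Then at r₁ with €65.00/mo: n₂ = −ln(1 − r₁·B/P)/ln(1+r₁) ≈ 28.70 → 29 more payments.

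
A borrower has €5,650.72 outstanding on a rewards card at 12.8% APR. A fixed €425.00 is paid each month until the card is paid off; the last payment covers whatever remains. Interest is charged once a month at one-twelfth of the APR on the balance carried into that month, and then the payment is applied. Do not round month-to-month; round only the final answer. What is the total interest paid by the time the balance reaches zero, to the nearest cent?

Monthly rate r = 12.8%/12 = 1.06667% = 0.0106667.
Payoff takes n = ⌈−ln(1 − rB₀/P)/ln(1+r)⌉ = ⌈14.415⌉ = 15 payments; the last is €176.84.
Total paid = 14·€425.00 + €176.84 = €6,126.84.
Total interest = total paid − principal = €6,126.84 − €5,650.72 = €476.12.

€476.12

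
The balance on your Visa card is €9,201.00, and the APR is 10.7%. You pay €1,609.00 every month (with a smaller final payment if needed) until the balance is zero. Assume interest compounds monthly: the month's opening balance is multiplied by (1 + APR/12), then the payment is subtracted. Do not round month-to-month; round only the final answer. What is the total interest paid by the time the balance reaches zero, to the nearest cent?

€285.58

Monthly rate r = 10.7%/12 = 0.891667% = 0.00891667.
Payoff takes n = ⌈−ln(1 − rB₀/P)/ln(1+r)⌉ = ⌈5.896⌉ = 6 payments; the last is €1,441.58.
Total paid = 5·€1,609.00 + €1,441.58 = €9,486.58.
Total interest = total paid − principal = €9,486.58 − €9,201.00 = €285.58.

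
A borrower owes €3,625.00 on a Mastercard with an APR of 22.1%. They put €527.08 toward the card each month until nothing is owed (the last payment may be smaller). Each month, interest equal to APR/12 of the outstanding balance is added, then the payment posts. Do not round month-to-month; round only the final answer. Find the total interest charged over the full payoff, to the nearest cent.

Monthly rate r = 22.1%/12 = 1.84167% = 0.0184167.
Payoff takes n = ⌈−ln(1 − rB₀/P)/ln(1+r)⌉ = ⌈7.421⌉ = 8 payments; the last is €223.20.
Total paid = 7·€527.08 + €223.20 = €3,912.76.
Total interest = total paid − principal = €3,912.76 − €3,625.00 = €287.76.

€287.76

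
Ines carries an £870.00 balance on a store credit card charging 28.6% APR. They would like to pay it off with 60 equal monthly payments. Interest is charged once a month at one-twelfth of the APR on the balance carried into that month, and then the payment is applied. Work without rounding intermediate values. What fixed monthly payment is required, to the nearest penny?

£27.40

Monthly rate r = 28.6%/12 = 2.38333% = 0.0238333.
Level-payment amortization: P = B₀·r / (1 − (1+r)^(−n)) = 870.00·0.0238333 / (1 − 1.02383^(−60)).
Denominator 1 − (1+r)^(−60) = 0.756642854.
P = 20.735 / 0.756642854 ≈ 27.40.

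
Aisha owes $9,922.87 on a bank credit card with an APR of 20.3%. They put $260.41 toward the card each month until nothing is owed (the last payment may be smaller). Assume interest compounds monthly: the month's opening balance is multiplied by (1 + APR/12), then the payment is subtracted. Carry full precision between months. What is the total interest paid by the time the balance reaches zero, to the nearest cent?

Monthly rate r = 20.3%/12 = 1.69167% = 0.0169167.
Payoff takes n = ⌈−ln(1 − rB₀/P)/ln(1+r)⌉ = ⌈61.670⌉ = 62 payments; the last is $175.01.
Total paid = 61·$260.41 + $175.01 = $16,060.02.
Total interest = total paid − principal = $16,060.02 − $9,922.87 = $6,137.15.

$6,137.15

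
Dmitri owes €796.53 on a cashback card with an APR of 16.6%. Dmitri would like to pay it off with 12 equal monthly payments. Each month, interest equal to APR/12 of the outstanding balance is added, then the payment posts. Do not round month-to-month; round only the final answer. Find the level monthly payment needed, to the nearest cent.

Monthly rate r = 16.6%/12 = 1.38333% = 0.0138333.
Level-payment amortization: P = B₀·r / (1 − (1+r)^(−n)) = 796.53·0.0138333 / (1 − 1.01383^(−12)).
Denominator 1 − (1+r)^(−12) = 0.151989544.
P = 11.0187 / 0.151989544 ≈ 72.50.

€72.50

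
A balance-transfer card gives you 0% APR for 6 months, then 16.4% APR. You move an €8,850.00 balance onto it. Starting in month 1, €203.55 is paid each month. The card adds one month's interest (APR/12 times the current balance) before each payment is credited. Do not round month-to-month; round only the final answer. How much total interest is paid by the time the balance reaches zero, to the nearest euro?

Promo months 1–6 at r₀ = 0%/12 = 0; months 7+ at r₁ = 16.4%/12 = 0.0136667.
After month 6 (no interest yet): B = €8,850.00 − 6·€203.55 = €7,628.70.
Then at r₁ with €203.55/mo: n₂ = −ln(1 − r₁·B/P)/ln(1+r₁) ≈ 52.88 → 53 more payments.
Total paid = 58·€203.55 + €180.11 = €11,986.01; interest = €11,986.01 − €8,850.00 = €3,136.01.

€3,136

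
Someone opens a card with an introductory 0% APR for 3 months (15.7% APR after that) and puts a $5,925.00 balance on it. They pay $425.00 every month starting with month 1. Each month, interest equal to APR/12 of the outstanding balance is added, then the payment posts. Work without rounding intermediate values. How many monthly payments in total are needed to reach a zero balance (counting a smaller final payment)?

15 months

Promo months 1–3 at r₀ = 0%/12 = 0; months 4+ at r₁ = 15.7%/12 = 0.0130833.
After month 3 (no interest yet): B = $5,925.00 − 3·$425.00 = $4,650.00.
Then at r₁ with $425.00/mo: n₂ = −ln(1 − r₁·B/P)/ln(1+r₁) ≈ 11.89 → 12 more payments.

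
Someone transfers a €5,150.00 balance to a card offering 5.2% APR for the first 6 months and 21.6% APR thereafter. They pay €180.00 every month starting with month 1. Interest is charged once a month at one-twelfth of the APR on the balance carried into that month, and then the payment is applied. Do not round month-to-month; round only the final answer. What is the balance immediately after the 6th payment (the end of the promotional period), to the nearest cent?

€4,193.59

Promo months 1–6 at r₀ = 5.2%/12 = 0.00433333; months 7+ at r₁ = 21.6%/12 = 0.018.
After month 6: iterate B ← B·(1+r₀) − €180.00 for 6 months → €4,193.59.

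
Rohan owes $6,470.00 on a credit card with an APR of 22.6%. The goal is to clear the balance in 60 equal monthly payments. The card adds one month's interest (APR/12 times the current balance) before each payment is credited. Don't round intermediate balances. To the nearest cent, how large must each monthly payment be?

Monthly rate r = 22.6%/12 = 1.88333% = 0.0188333.
Level-payment amortization: P = B₀·r / (1 − (1+r)^(−n)) = 6470.00·0.0188333 / (1 − 1.01883^(−60)).
Denominator 1 − (1+r)^(−60) = 0.673554057.
P = 121.852 / 0.673554057 ≈ 180.91.

$180.91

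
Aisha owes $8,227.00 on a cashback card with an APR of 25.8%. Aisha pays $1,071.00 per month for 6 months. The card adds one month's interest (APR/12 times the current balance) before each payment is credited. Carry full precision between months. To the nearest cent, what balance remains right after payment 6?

Monthly rate r = 25.8%/12 = 2.15% = 0.0215.
Each month: B ← B·(1+r) − $1,071.00.
Month 1: interest $176.88; balance after payment $7,332.88.
Month 2: interest $157.66; balance after payment $6,419.54.
Month 3: interest $138.02; balance after payment $5,486.56.
Month 4: interest $117.96; balance after payment $4,533.52.
Month 5: interest $97.47; balance after payment $3,559.99.
Month 6: interest $76.54; balance after payment $2,565.53.

$2,565.53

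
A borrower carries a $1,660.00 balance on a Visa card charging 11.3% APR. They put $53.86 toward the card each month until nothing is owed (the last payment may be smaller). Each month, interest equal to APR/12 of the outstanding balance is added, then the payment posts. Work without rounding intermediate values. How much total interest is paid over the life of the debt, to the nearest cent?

$310.04

Monthly rate r = 11.3%/12 = 0.941667% = 0.00941667.
Payoff takes n = ⌈−ln(1 − rB₀/P)/ln(1+r)⌉ = ⌈36.576⌉ = 37 payments; the last is $31.08.
Total paid = 36·$53.86 + $31.08 = $1,970.04.
Total interest = total paid − principal = $1,970.04 − $1,660.00 = $310.04.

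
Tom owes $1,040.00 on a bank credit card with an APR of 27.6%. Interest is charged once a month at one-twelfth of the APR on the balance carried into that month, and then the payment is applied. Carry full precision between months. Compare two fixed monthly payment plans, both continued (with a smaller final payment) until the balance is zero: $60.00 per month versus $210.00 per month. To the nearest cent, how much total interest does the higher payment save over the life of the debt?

Monthly rate r = 27.6%/12 = 2.3% = 0.023.
At $60.00/mo: n = ⌈−ln(1 − rB₀/P)/ln(1+r)⌉ = 23 payments (last $22.16); total interest = total paid − $1,040.00 = $302.16.
At $210.00/mo: 6 payments (last $67.32); total interest $77.32.
Interest saved = $302.16 − $77.32 = $224.84.

$224.84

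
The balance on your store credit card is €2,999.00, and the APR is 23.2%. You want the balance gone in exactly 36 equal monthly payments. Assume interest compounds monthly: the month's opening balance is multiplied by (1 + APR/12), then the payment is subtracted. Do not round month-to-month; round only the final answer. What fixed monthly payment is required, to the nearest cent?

€116.40

Monthly rate r = 23.2%/12 = 1.93333% = 0.0193333.
Level-payment amortization: P = B₀·r / (1 − (1+r)^(−n)) = 2999.00·0.0193333 / (1 − 1.01933^(−36)).
Denominator 1 − (1+r)^(−36) = 0.498101554.
P = 57.9807 / 0.498101554 ≈ 116.40.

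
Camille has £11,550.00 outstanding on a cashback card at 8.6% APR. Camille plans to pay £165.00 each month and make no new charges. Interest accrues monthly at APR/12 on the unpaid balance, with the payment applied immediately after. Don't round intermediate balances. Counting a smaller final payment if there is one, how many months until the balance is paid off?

98 payments

Monthly rate r = 8.6%/12 = 0.716667% = 0.00716667.
Recurrence: B ← B·(1+r) − £165.00.
Month 1: interest £82.78; balance after payment £11,467.77.
Month 2: interest £82.19; balance after payment £11,384.96.
Closed form: n = −ln(1 − rB₀/P)/ln(1+r) = −ln(0.49833)/ln(1.00717) ≈ 97.532, so the balance reaches zero during payment 98.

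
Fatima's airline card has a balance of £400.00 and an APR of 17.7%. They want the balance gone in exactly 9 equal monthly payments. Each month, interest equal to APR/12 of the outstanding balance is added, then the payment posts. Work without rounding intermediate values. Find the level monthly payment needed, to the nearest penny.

£47.79

Monthly rate r = 17.7%/12 = 1.475% = 0.01475.
Level-payment amortization: P = B₀·r / (1 − (1+r)^(−n)) = 400.00·0.01475 / (1 − 1.01475^(−9)).
Denominator 1 − (1+r)^(−9) = 0.123466619.
P = 5.9 / 0.123466619 ≈ 47.79.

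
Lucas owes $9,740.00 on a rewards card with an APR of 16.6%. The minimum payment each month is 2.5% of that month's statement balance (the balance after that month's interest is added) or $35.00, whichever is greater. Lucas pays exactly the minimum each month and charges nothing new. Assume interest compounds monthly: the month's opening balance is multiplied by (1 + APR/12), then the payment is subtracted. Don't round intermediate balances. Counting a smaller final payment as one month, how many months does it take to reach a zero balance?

227 months

Monthly rate r = 16.6%/12 = 1.38333% = 0.0138333.
While 2.5% of the post-interest balance exceeds $35.00, each month B ← (B·(1+r))·(1 − 0.025), i.e. B shrinks by the factor (1+r)·0.975 = 0.98849.
This holds for months 1–169. Entering month 170 the balance is $1,376.22; 2.5% of the post-interest balance is now below $35.00, so the flat $35.00 minimum applies from here.
From month 170 a fixed $35.00 at rate r clears $1,376.22 in 58 more payments. Total: 169 + 58 = 227 months.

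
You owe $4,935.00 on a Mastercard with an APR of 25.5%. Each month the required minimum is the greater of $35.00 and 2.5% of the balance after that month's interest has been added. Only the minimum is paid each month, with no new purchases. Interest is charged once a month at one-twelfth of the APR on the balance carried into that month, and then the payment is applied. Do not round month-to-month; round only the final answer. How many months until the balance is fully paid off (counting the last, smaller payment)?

Monthly rate r = 25.5%/12 = 2.125% = 0.02125.
While 2.5% of the post-interest balance exceeds $35.00, each month B ← (B·(1+r))·(1 − 0.025), i.e. B shrinks by the factor (1+r)·0.975 = 0.99572.
This holds for months 1–299. Entering month 300 the balance is $1,368.22; 2.5% of the post-interest balance is now below $35.00, so the flat $35.00 minimum applies from here.
From month 300 a fixed $35.00 at rate r clears $1,368.22 in 85 more payments. Total: 299 + 85 = 384 months.

384 months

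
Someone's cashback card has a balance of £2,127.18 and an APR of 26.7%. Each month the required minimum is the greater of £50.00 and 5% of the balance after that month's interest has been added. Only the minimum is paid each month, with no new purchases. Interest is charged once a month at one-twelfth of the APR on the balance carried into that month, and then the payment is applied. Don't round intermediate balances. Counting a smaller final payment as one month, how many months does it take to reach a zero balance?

53 months

Monthly rate r = 26.7%/12 = 2.225% = 0.02225.
While 5% of the post-interest balance exceeds £50.00, each month B ← (B·(1+r))·(1 − 0.05), i.e. B shrinks by the factor (1+r)·0.95 = 0.97114.
This holds for months 1–27. Entering month 28 the balance is £964.68; 5% of the post-interest balance is now below £50.00, so the flat £50.00 minimum applies from here.
From month 28 a fixed £50.00 at rate r clears £964.68 in 26 more payments. Total: 27 + 26 = 53 months.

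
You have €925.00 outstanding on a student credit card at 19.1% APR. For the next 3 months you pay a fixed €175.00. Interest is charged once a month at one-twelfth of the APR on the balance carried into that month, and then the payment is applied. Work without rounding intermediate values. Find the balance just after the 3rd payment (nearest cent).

€436.47

Monthly rate r = 19.1%/12 = 1.59167% = 0.0159167.
Each month: B ← B·(1+r) − €175.00.
Month 1: interest €14.72; balance after payment €764.72.
Month 2: interest €12.17; balance after payment €601.89.
Month 3: interest €9.58; balance after payment €436.47.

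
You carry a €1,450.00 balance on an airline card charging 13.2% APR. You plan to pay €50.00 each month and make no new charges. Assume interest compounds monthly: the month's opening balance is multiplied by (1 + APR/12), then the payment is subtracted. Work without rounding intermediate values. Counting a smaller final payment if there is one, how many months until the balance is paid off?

36 payments

Monthly rate r = 13.2%/12 = 1.1% = 0.011.
Recurrence: B ← B·(1+r) − €50.00.
Month 1: interest €15.95; balance after payment €1,415.95.
Month 2: interest €15.58; balance after payment €1,381.53.
Closed form: n = −ln(1 − rB₀/P)/ln(1+r) = −ln(0.681)/ln(1.011) ≈ 35.118, so the balance reaches zero during payment 36.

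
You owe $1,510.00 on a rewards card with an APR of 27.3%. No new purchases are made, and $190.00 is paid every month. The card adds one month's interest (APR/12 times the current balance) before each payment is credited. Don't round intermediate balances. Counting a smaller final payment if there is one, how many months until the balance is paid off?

Monthly rate r = 27.3%/12 = 2.275% = 0.02275.
Recurrence: B ← B·(1+r) − $190.00.
Month 1: interest $34.35; balance after payment $1,354.35.
Month 2: interest $30.81; balance after payment $1,195.16.
Closed form: n = −ln(1 − rB₀/P)/ln(1+r) = −ln(0.8192)/ln(1.02275) ≈ 8.866, so the balance reaches zero during payment 9.

9 months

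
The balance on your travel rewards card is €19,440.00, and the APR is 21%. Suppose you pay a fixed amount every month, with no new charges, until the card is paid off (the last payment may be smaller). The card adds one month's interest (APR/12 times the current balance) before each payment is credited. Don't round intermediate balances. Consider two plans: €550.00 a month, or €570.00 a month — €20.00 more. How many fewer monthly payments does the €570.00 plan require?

3 fewer payments

Monthly rate r = 21%/12 = 1.75% = 0.0175.
At €550.00/mo: n = ⌈−ln(1 − rB₀/P)/ln(1+r)⌉ = 56 payments (last €305.16); total interest = total paid − €19,440.00 = €11,115.16.
At €570.00/mo: 53 payments (last €208.06); total interest €10,408.06.
Payments saved = 56 − 53 = 3.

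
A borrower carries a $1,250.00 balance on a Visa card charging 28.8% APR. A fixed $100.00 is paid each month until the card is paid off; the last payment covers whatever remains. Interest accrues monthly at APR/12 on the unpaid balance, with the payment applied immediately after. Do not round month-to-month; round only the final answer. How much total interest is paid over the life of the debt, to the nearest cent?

$253.95

Monthly rate r = 28.8%/12 = 2.4% = 0.024.
Payoff takes n = ⌈−ln(1 − rB₀/P)/ln(1+r)⌉ = ⌈15.039⌉ = 16 payments; the last is $3.95.
Total paid = 15·$100.00 + $3.95 = $1,503.95.
Total interest = total paid − principal = $1,503.95 − $1,250.00 = $253.95.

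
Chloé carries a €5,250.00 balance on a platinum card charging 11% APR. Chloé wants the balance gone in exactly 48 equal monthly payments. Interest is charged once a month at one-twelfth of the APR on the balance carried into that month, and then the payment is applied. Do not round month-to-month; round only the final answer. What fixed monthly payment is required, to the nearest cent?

Monthly rate r = 11%/12 = 0.916667% = 0.00916667.
Level-payment amortization: P = B₀·r / (1 − (1+r)^(−n)) = 5250.00·0.00916667 / (1 − 1.00917^(−48)).
Denominator 1 − (1+r)^(−48) = 0.35467136.
P = 48.125 / 0.35467136 ≈ 135.69.

€135.69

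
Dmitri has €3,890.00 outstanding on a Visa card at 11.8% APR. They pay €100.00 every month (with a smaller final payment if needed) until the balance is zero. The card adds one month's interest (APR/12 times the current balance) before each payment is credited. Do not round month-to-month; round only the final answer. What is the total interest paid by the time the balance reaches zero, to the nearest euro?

€1,037

Monthly rate r = 11.8%/12 = 0.983333% = 0.00983333.
Payoff takes n = ⌈−ln(1 − rB₀/P)/ln(1+r)⌉ = ⌈49.268⌉ = 50 payments; the last is €26.91.
Total paid = 49·€100.00 + €26.91 = €4,926.91.
Total interest = total paid − principal = €4,926.91 − €3,890.00 = €1,036.91.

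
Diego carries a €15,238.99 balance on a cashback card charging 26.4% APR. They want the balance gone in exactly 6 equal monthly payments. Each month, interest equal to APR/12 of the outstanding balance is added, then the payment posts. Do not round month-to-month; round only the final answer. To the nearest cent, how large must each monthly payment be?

€2,738.94

Monthly rate r = 26.4%/12 = 2.2% = 0.022.
Level-payment amortization: P = B₀·r / (1 − (1+r)^(−n)) = 15238.99·0.022 / (1 − 1.022^(−6)).
Denominator 1 − (1+r)^(−6) = 0.12240402.
P = 335.258 / 0.12240402 ≈ 2738.94.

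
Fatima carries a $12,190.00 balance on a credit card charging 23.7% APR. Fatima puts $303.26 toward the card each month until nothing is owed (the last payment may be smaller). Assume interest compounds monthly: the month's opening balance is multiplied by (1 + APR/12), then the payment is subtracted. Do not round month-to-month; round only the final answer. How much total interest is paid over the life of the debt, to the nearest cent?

Monthly rate r = 23.7%/12 = 1.975% = 0.01975.
Payoff takes n = ⌈−ln(1 − rB₀/P)/ln(1+r)⌉ = ⌈80.752⌉ = 81 payments; the last is $228.55.
Total paid = 80·$303.26 + $228.55 = $24,489.35.
Total interest = total paid − principal = $24,489.35 − $12,190.00 = $12,299.35.

$12,299.35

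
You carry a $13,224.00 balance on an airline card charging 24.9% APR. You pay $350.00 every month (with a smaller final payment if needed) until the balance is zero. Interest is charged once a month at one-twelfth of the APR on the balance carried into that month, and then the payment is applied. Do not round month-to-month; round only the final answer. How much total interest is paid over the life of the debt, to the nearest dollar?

Monthly rate r = 24.9%/12 = 2.075% = 0.02075.
Payoff takes n = ⌈−ln(1 − rB₀/P)/ln(1+r)⌉ = ⌈74.617⌉ = 75 payments; the last is $216.67.
Total paid = 74·$350.00 + $216.67 = $26,116.67.
Total interest = total paid − principal = $26,116.67 − $13,224.00 = $12,892.67.

$12,893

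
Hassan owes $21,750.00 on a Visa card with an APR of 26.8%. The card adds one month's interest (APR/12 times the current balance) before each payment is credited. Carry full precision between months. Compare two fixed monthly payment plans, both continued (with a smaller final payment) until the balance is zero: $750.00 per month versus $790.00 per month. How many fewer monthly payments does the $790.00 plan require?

Monthly rate r = 26.8%/12 = 2.23333% = 0.0223333.
At $750.00/mo: n = ⌈−ln(1 − rB₀/P)/ln(1+r)⌉ = 48 payments (last $173.30); total interest = total paid − $21,750.00 = $13,673.30.
At $790.00/mo: 44 payments (last $159.36); total interest $12,379.36.
Payments saved = 48 − 44 = 4.

4 fewer payments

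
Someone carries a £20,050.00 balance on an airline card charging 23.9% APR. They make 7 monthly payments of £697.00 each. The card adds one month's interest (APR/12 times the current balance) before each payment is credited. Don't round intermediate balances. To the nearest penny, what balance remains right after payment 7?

£17,837.59

Monthly rate r = 23.9%/12 = 1.99167% = 0.0199167.
Each month: B ← B·(1+r) − £697.00.
Month 1: interest £399.33; balance after payment £19,752.33.
Month 2: interest £393.40; balance after payment £19,448.73.
Month 3: interest £387.35; balance after payment £19,139.08.
Month 4: interest £381.19; balance after payment £18,823.27.
Month 5: interest £374.90; balance after payment £18,501.17.
Month 6: interest £368.48; balance after payment £18,172.65.
Month 7: interest £361.94; balance after payment £17,837.59.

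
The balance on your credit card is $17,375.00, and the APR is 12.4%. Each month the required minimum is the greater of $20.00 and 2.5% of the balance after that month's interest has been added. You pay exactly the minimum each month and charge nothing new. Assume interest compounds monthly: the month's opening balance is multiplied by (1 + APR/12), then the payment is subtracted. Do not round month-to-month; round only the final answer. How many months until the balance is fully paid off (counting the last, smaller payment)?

257 months

Monthly rate r = 12.4%/12 = 1.03333% = 0.0103333.
While 2.5% of the post-interest balance exceeds $20.00, each month B ← (B·(1+r))·(1 − 0.025), i.e. B shrinks by the factor (1+r)·0.975 = 0.98507.
This holds for months 1–206. Entering month 207 the balance is $784.51; 2.5% of the post-interest balance is now below $20.00, so the flat $20.00 minimum applies from here.
From month 207 a fixed $20.00 at rate r clears $784.51 in 51 more payments. Total: 206 + 51 = 257 months.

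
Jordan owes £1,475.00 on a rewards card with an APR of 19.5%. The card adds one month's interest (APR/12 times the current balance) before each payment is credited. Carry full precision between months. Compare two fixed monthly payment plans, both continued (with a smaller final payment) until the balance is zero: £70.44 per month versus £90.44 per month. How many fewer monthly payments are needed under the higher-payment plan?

Monthly rate r = 19.5%/12 = 1.625% = 0.01625.
At £70.44/mo: n = ⌈−ln(1 − rB₀/P)/ln(1+r)⌉ = 26 payments (last £56.65); total interest = total paid − £1,475.00 = £342.65.
At £90.44/mo: 20 payments (last £9.32); total interest £252.68.
Payments saved = 26 − 20 = 6.

6 fewer payments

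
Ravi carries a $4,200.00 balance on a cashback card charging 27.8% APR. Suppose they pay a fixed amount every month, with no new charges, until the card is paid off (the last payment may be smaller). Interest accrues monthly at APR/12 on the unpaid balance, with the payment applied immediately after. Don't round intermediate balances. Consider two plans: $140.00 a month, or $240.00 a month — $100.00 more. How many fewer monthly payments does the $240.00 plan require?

29 fewer payments

Monthly rate r = 27.8%/12 = 2.31667% = 0.0231667.
At $140.00/mo: n = ⌈−ln(1 − rB₀/P)/ln(1+r)⌉ = 52 payments (last $118.93); total interest = total paid − $4,200.00 = $3,058.93.
At $240.00/mo: 23 payments (last $168.68); total interest $1,248.68.
Payments saved = 52 − 23 = 29.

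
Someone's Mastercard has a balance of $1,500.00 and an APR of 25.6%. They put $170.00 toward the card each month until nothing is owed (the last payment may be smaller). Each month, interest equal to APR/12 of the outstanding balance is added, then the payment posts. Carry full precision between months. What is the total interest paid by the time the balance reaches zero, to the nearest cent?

Monthly rate r = 25.6%/12 = 2.13333% = 0.0213333.
Payoff takes n = ⌈−ln(1 − rB₀/P)/ln(1+r)⌉ = ⌈9.879⌉ = 10 payments; the last is $149.69.
Total paid = 9·$170.00 + $149.69 = $1,679.69.
Total interest = total paid − principal = $1,679.69 − $1,500.00 = $179.69.

$179.69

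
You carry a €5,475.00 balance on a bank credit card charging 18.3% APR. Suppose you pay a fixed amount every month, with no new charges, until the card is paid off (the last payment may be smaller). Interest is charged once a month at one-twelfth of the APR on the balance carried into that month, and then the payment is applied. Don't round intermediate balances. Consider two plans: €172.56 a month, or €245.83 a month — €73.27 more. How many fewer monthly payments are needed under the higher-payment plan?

16 fewer payments

Monthly rate r = 18.3%/12 = 1.525% = 0.01525.
At €172.56/mo: n = ⌈−ln(1 − rB₀/P)/ln(1+r)⌉ = 44 payments (last €120.72); total interest = total paid − €5,475.00 = €2,065.80.
At €245.83/mo: 28 payments (last €103.24); total interest €1,265.65.
Payments saved = 44 − 28 = 16.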